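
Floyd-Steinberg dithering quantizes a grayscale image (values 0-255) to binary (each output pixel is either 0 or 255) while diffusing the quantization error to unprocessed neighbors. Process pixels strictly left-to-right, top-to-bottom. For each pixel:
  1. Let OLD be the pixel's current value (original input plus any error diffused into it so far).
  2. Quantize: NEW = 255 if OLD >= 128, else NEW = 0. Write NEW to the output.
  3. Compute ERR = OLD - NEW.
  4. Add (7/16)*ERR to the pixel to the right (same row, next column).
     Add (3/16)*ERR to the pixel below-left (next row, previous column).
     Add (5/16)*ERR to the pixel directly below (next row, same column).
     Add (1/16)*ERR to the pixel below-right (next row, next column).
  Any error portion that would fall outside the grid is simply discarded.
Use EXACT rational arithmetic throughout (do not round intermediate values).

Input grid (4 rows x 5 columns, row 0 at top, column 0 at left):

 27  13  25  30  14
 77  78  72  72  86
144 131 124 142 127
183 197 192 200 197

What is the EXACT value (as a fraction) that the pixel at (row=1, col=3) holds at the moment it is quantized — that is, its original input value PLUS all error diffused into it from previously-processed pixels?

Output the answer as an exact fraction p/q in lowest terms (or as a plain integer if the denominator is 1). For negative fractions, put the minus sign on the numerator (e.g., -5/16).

Answer: 29485521/262144

Derivation:
(0,0): OLD=27 → NEW=0, ERR=27
(0,1): OLD=397/16 → NEW=0, ERR=397/16
(0,2): OLD=9179/256 → NEW=0, ERR=9179/256
(0,3): OLD=187133/4096 → NEW=0, ERR=187133/4096
(0,4): OLD=2227435/65536 → NEW=0, ERR=2227435/65536
(1,0): OLD=23063/256 → NEW=0, ERR=23063/256
(1,1): OLD=273569/2048 → NEW=255, ERR=-248671/2048
(1,2): OLD=2634549/65536 → NEW=0, ERR=2634549/65536
(1,3): OLD=29485521/262144 → NEW=0, ERR=29485521/262144
Target (1,3): original=72, with diffused error = 29485521/262144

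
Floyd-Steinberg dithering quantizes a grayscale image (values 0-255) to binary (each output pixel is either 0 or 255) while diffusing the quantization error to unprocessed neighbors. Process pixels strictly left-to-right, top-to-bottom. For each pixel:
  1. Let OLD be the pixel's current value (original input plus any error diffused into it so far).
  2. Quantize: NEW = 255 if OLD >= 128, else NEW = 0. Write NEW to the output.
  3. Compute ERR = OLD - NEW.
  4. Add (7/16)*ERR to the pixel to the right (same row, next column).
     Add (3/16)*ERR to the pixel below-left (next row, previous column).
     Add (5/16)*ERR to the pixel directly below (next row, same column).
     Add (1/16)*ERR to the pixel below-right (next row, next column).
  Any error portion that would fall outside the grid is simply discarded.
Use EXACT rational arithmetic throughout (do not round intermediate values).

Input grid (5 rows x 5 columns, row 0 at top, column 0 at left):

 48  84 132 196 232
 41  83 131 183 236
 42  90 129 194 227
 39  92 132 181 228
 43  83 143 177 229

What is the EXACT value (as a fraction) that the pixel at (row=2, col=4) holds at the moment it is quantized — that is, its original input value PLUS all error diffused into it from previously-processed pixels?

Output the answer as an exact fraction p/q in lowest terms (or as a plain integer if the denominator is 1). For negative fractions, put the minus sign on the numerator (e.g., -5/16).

Answer: 64360752859/268435456

Derivation:
(0,0): OLD=48 → NEW=0, ERR=48
(0,1): OLD=105 → NEW=0, ERR=105
(0,2): OLD=2847/16 → NEW=255, ERR=-1233/16
(0,3): OLD=41545/256 → NEW=255, ERR=-23735/256
(0,4): OLD=784127/4096 → NEW=255, ERR=-260353/4096
(1,0): OLD=1211/16 → NEW=0, ERR=1211/16
(1,1): OLD=17597/128 → NEW=255, ERR=-15043/128
(1,2): OLD=183009/4096 → NEW=0, ERR=183009/4096
(1,3): OLD=2569661/16384 → NEW=255, ERR=-1608259/16384
(1,4): OLD=43882071/262144 → NEW=255, ERR=-22964649/262144
(2,0): OLD=89327/2048 → NEW=0, ERR=89327/2048
(2,1): OLD=5600981/65536 → NEW=0, ERR=5600981/65536
(2,2): OLD=162112767/1048576 → NEW=255, ERR=-105274113/1048576
(2,3): OLD=1774492749/16777216 → NEW=0, ERR=1774492749/16777216
(2,4): OLD=64360752859/268435456 → NEW=255, ERR=-4090288421/268435456
Target (2,4): original=227, with diffused error = 64360752859/268435456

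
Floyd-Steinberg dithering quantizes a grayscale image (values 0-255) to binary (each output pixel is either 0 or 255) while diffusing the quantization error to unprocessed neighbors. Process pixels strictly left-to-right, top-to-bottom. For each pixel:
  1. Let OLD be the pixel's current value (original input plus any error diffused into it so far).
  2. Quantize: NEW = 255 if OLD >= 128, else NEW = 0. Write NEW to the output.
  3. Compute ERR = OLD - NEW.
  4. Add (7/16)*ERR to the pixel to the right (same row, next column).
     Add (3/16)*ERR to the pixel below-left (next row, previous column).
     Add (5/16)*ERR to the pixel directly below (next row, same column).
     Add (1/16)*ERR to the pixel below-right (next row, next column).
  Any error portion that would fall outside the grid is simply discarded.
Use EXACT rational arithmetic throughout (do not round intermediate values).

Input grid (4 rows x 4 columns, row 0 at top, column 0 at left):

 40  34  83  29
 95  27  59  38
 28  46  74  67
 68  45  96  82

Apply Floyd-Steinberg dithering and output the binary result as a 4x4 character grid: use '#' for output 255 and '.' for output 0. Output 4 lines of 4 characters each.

(0,0): OLD=40 → NEW=0, ERR=40
(0,1): OLD=103/2 → NEW=0, ERR=103/2
(0,2): OLD=3377/32 → NEW=0, ERR=3377/32
(0,3): OLD=38487/512 → NEW=0, ERR=38487/512
(1,0): OLD=3749/32 → NEW=0, ERR=3749/32
(1,1): OLD=29859/256 → NEW=0, ERR=29859/256
(1,2): OLD=1313343/8192 → NEW=255, ERR=-775617/8192
(1,3): OLD=3494889/131072 → NEW=0, ERR=3494889/131072
(2,0): OLD=354225/4096 → NEW=0, ERR=354225/4096
(2,1): OLD=14398795/131072 → NEW=0, ERR=14398795/131072
(2,2): OLD=27462991/262144 → NEW=0, ERR=27462991/262144
(2,3): OLD=483388451/4194304 → NEW=0, ERR=483388451/4194304
(3,0): OLD=242478721/2097152 → NEW=0, ERR=242478721/2097152
(3,1): OLD=5199679071/33554432 → NEW=255, ERR=-3356701089/33554432
(3,2): OLD=60906428513/536870912 → NEW=0, ERR=60906428513/536870912
(3,3): OLD=1496332450343/8589934592 → NEW=255, ERR=-694100870617/8589934592
Row 0: ....
Row 1: ..#.
Row 2: ....
Row 3: .#.#

Answer: ....
..#.
....
.#.#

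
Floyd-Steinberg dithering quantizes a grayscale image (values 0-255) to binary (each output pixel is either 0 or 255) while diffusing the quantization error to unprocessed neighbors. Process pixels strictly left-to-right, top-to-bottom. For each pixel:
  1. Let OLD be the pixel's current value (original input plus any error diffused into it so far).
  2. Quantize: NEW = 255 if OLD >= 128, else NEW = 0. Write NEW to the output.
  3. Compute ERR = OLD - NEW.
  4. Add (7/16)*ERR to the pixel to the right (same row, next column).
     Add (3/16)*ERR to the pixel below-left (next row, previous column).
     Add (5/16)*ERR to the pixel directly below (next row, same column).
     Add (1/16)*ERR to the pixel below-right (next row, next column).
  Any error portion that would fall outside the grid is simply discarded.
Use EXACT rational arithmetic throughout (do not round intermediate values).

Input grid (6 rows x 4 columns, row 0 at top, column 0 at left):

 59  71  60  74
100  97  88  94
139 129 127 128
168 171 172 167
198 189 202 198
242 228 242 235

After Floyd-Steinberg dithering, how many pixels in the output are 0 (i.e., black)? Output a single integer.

Answer: 10

Derivation:
(0,0): OLD=59 → NEW=0, ERR=59
(0,1): OLD=1549/16 → NEW=0, ERR=1549/16
(0,2): OLD=26203/256 → NEW=0, ERR=26203/256
(0,3): OLD=486525/4096 → NEW=0, ERR=486525/4096
(1,0): OLD=34967/256 → NEW=255, ERR=-30313/256
(1,1): OLD=201377/2048 → NEW=0, ERR=201377/2048
(1,2): OLD=12538805/65536 → NEW=255, ERR=-4172875/65536
(1,3): OLD=114985987/1048576 → NEW=0, ERR=114985987/1048576
(2,0): OLD=3946363/32768 → NEW=0, ERR=3946363/32768
(2,1): OLD=202456953/1048576 → NEW=255, ERR=-64929927/1048576
(2,2): OLD=223803741/2097152 → NEW=0, ERR=223803741/2097152
(2,3): OLD=6877921353/33554432 → NEW=255, ERR=-1678458807/33554432
(3,0): OLD=3255200587/16777216 → NEW=255, ERR=-1022989493/16777216
(3,1): OLD=40938970005/268435456 → NEW=255, ERR=-27512071275/268435456
(3,2): OLD=632479197547/4294967296 → NEW=255, ERR=-462737462933/4294967296
(3,3): OLD=7621126799469/68719476736 → NEW=0, ERR=7621126799469/68719476736
(4,0): OLD=686028151343/4294967296 → NEW=255, ERR=-409188509137/4294967296
(4,1): OLD=3136299069069/34359738368 → NEW=0, ERR=3136299069069/34359738368
(4,2): OLD=244810828895085/1099511627776 → NEW=255, ERR=-35564636187795/1099511627776
(4,3): OLD=3725529736926475/17592186044416 → NEW=255, ERR=-760477704399605/17592186044416
(5,0): OLD=126082263802623/549755813888 → NEW=255, ERR=-14105468738817/549755813888
(5,1): OLD=4103903539931993/17592186044416 → NEW=255, ERR=-382103901394087/17592186044416
(5,2): OLD=1935043692792533/8796093022208 → NEW=255, ERR=-307960027870507/8796093022208
(5,3): OLD=57463756435814317/281474976710656 → NEW=255, ERR=-14312362625402963/281474976710656
Output grid:
  Row 0: ....  (4 black, running=4)
  Row 1: #.#.  (2 black, running=6)
  Row 2: .#.#  (2 black, running=8)
  Row 3: ###.  (1 black, running=9)
  Row 4: #.##  (1 black, running=10)
  Row 5: ####  (0 black, running=10)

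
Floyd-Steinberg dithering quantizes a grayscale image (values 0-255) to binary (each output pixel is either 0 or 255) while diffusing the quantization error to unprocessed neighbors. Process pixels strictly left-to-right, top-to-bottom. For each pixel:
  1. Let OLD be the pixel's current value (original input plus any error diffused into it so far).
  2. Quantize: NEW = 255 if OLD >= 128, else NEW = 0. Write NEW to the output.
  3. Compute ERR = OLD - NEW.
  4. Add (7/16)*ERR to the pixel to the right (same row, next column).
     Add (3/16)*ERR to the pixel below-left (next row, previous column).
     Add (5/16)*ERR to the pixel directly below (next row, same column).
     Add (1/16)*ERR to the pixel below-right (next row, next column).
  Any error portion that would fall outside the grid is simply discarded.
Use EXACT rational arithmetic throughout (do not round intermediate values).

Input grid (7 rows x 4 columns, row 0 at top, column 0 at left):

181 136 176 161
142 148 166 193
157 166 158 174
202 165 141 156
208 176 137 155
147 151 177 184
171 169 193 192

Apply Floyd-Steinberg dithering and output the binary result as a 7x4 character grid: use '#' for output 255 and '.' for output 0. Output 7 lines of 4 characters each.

Answer: #.##
#.##
##.#
#.#.
##.#
.###
#.#.

Derivation:
(0,0): OLD=181 → NEW=255, ERR=-74
(0,1): OLD=829/8 → NEW=0, ERR=829/8
(0,2): OLD=28331/128 → NEW=255, ERR=-4309/128
(0,3): OLD=299565/2048 → NEW=255, ERR=-222675/2048
(1,0): OLD=17703/128 → NEW=255, ERR=-14937/128
(1,1): OLD=121233/1024 → NEW=0, ERR=121233/1024
(1,2): OLD=6336229/32768 → NEW=255, ERR=-2019611/32768
(1,3): OLD=68133203/524288 → NEW=255, ERR=-65560237/524288
(2,0): OLD=2338507/16384 → NEW=255, ERR=-1839413/16384
(2,1): OLD=70794601/524288 → NEW=255, ERR=-62898839/524288
(2,2): OLD=73616237/1048576 → NEW=0, ERR=73616237/1048576
(2,3): OLD=2714319321/16777216 → NEW=255, ERR=-1563870759/16777216
(3,0): OLD=1211496219/8388608 → NEW=255, ERR=-927598821/8388608
(3,1): OLD=11445836485/134217728 → NEW=0, ERR=11445836485/134217728
(3,2): OLD=376395440443/2147483648 → NEW=255, ERR=-171212889797/2147483648
(3,3): OLD=3311517724445/34359738368 → NEW=0, ERR=3311517724445/34359738368
(4,0): OLD=406806202559/2147483648 → NEW=255, ERR=-140802127681/2147483648
(4,1): OLD=2613131005117/17179869184 → NEW=255, ERR=-1767735636803/17179869184
(4,2): OLD=49735903717149/549755813888 → NEW=0, ERR=49735903717149/549755813888
(4,3): OLD=1932636662629851/8796093022208 → NEW=255, ERR=-310367058033189/8796093022208
(5,0): OLD=29471760303119/274877906944 → NEW=0, ERR=29471760303119/274877906944
(5,1): OLD=1571139355173705/8796093022208 → NEW=255, ERR=-671864365489335/8796093022208
(5,2): OLD=698442979928029/4398046511104 → NEW=255, ERR=-423058880403491/4398046511104
(5,3): OLD=19216812701039917/140737488355328 → NEW=255, ERR=-16671246829568723/140737488355328
(6,0): OLD=26765999060792123/140737488355328 → NEW=255, ERR=-9122060469816517/140737488355328
(6,1): OLD=237426484741406285/2251799813685248 → NEW=0, ERR=237426484741406285/2251799813685248
(6,2): OLD=6560295358632384395/36028797018963968 → NEW=255, ERR=-2627047881203427445/36028797018963968
(6,3): OLD=67486234983719953869/576460752303423488 → NEW=0, ERR=67486234983719953869/576460752303423488
Row 0: #.##
Row 1: #.##
Row 2: ##.#
Row 3: #.#.
Row 4: ##.#
Row 5: .###
Row 6: #.#.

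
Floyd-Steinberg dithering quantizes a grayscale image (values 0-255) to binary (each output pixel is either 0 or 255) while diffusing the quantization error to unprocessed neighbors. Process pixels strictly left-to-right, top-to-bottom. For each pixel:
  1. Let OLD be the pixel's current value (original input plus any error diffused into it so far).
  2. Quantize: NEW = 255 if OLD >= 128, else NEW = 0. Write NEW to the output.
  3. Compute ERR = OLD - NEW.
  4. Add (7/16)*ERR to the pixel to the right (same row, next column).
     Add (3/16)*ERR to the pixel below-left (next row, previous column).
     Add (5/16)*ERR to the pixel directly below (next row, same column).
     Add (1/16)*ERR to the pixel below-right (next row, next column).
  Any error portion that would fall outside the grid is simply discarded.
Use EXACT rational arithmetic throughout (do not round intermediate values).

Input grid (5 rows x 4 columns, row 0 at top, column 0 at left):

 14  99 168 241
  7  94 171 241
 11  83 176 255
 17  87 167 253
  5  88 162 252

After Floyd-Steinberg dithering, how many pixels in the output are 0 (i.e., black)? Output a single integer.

Answer: 10

Derivation:
(0,0): OLD=14 → NEW=0, ERR=14
(0,1): OLD=841/8 → NEW=0, ERR=841/8
(0,2): OLD=27391/128 → NEW=255, ERR=-5249/128
(0,3): OLD=456825/2048 → NEW=255, ERR=-65415/2048
(1,0): OLD=3979/128 → NEW=0, ERR=3979/128
(1,1): OLD=136845/1024 → NEW=255, ERR=-124275/1024
(1,2): OLD=3462609/32768 → NEW=0, ERR=3462609/32768
(1,3): OLD=144014727/524288 → NEW=255, ERR=10321287/524288
(2,0): OLD=-33441/16384 → NEW=0, ERR=-33441/16384
(2,1): OLD=34570181/524288 → NEW=0, ERR=34570181/524288
(2,2): OLD=245341257/1048576 → NEW=255, ERR=-22045623/1048576
(2,3): OLD=4337887077/16777216 → NEW=255, ERR=59696997/16777216
(3,0): OLD=240966319/8388608 → NEW=0, ERR=240966319/8388608
(3,1): OLD=15583104305/134217728 → NEW=0, ERR=15583104305/134217728
(3,2): OLD=463884994895/2147483648 → NEW=255, ERR=-83723335345/2147483648
(3,3): OLD=8100007101865/34359738368 → NEW=255, ERR=-661726181975/34359738368
(4,0): OLD=76764036675/2147483648 → NEW=0, ERR=76764036675/2147483648
(4,1): OLD=2309085474569/17179869184 → NEW=255, ERR=-2071781167351/17179869184
(4,2): OLD=55361734835497/549755813888 → NEW=0, ERR=55361734835497/549755813888
(4,3): OLD=2529776317038575/8796093022208 → NEW=255, ERR=286772596375535/8796093022208
Output grid:
  Row 0: ..##  (2 black, running=2)
  Row 1: .#.#  (2 black, running=4)
  Row 2: ..##  (2 black, running=6)
  Row 3: ..##  (2 black, running=8)
  Row 4: .#.#  (2 black, running=10)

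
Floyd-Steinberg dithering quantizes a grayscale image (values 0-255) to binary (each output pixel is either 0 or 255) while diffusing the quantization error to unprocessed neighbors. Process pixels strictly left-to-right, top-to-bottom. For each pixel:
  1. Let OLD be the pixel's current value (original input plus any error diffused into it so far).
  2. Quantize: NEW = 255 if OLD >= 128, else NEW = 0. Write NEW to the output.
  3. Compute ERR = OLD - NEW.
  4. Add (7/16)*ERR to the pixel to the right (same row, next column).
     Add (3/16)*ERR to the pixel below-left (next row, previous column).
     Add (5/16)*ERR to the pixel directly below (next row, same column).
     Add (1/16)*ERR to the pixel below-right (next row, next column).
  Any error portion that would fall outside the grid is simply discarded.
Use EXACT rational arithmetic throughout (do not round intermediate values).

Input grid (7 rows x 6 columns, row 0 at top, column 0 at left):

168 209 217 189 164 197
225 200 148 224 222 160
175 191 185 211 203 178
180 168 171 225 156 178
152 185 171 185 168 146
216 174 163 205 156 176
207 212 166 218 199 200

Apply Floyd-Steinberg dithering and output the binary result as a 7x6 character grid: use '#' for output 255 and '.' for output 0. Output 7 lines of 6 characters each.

Answer: ####.#
#.####
##.##.
#.##.#
##.##.
#.####
###.##

Derivation:
(0,0): OLD=168 → NEW=255, ERR=-87
(0,1): OLD=2735/16 → NEW=255, ERR=-1345/16
(0,2): OLD=46137/256 → NEW=255, ERR=-19143/256
(0,3): OLD=640143/4096 → NEW=255, ERR=-404337/4096
(0,4): OLD=7917545/65536 → NEW=0, ERR=7917545/65536
(0,5): OLD=261992287/1048576 → NEW=255, ERR=-5394593/1048576
(1,0): OLD=46605/256 → NEW=255, ERR=-18675/256
(1,1): OLD=250587/2048 → NEW=0, ERR=250587/2048
(1,2): OLD=10118775/65536 → NEW=255, ERR=-6592905/65536
(1,3): OLD=43808939/262144 → NEW=255, ERR=-23037781/262144
(1,4): OLD=3593193633/16777216 → NEW=255, ERR=-684996447/16777216
(1,5): OLD=39750021911/268435456 → NEW=255, ERR=-28701019369/268435456
(2,0): OLD=5739161/32768 → NEW=255, ERR=-2616679/32768
(2,1): OLD=179178915/1048576 → NEW=255, ERR=-88207965/1048576
(2,2): OLD=1810743977/16777216 → NEW=0, ERR=1810743977/16777216
(2,3): OLD=29100113057/134217728 → NEW=255, ERR=-5125407583/134217728
(2,4): OLD=635629193315/4294967296 → NEW=255, ERR=-459587467165/4294967296
(2,5): OLD=6543513948901/68719476736 → NEW=0, ERR=6543513948901/68719476736
(3,0): OLD=2336606345/16777216 → NEW=255, ERR=-1941583735/16777216
(3,1): OLD=14270962773/134217728 → NEW=0, ERR=14270962773/134217728
(3,2): OLD=256439680015/1073741824 → NEW=255, ERR=-17364485105/1073741824
(3,3): OLD=13240399525997/68719476736 → NEW=255, ERR=-4283067041683/68719476736
(3,4): OLD=60890840216141/549755813888 → NEW=0, ERR=60890840216141/549755813888
(3,5): OLD=2194853801624931/8796093022208 → NEW=255, ERR=-48149919038109/8796093022208
(4,0): OLD=291567053415/2147483648 → NEW=255, ERR=-256041276825/2147483648
(4,1): OLD=5353230053435/34359738368 → NEW=255, ERR=-3408503230405/34359738368
(4,2): OLD=129198339705153/1099511627776 → NEW=0, ERR=129198339705153/1099511627776
(4,3): OLD=4163861241367717/17592186044416 → NEW=255, ERR=-322146199958363/17592186044416
(4,4): OLD=53389942445364725/281474976710656 → NEW=255, ERR=-18386176615852555/281474976710656
(4,5): OLD=552294432429691283/4503599627370496 → NEW=0, ERR=552294432429691283/4503599627370496
(5,0): OLD=88038443962593/549755813888 → NEW=255, ERR=-52149288578847/549755813888
(5,1): OLD=2042091700140785/17592186044416 → NEW=0, ERR=2042091700140785/17592186044416
(5,2): OLD=33899669013696107/140737488355328 → NEW=255, ERR=-1988390516912533/140737488355328
(5,3): OLD=847545005494468681/4503599627370496 → NEW=255, ERR=-300872899485007799/4503599627370496
(5,4): OLD=1154799264294153993/9007199254740992 → NEW=255, ERR=-1142036545664798967/9007199254740992
(5,5): OLD=22304603954286671773/144115188075855872 → NEW=255, ERR=-14444769005056575587/144115188075855872
(6,0): OLD=56047709106912627/281474976710656 → NEW=255, ERR=-15728409954304653/281474976710656
(6,1): OLD=969400808479830519/4503599627370496 → NEW=255, ERR=-179017096499645961/4503599627370496
(6,2): OLD=2502613807218381983/18014398509481984 → NEW=255, ERR=-2091057812699523937/18014398509481984
(6,3): OLD=35072626062322738627/288230376151711744 → NEW=0, ERR=35072626062322738627/288230376151711744
(6,4): OLD=874583573199561575907/4611686018427387904 → NEW=255, ERR=-301396361499422339613/4611686018427387904
(6,5): OLD=9751734976282255750485/73786976294838206464 → NEW=255, ERR=-9063943978901486897835/73786976294838206464
Row 0: ####.#
Row 1: #.####
Row 2: ##.##.
Row 3: #.##.#
Row 4: ##.##.
Row 5: #.####
Row 6: ###.##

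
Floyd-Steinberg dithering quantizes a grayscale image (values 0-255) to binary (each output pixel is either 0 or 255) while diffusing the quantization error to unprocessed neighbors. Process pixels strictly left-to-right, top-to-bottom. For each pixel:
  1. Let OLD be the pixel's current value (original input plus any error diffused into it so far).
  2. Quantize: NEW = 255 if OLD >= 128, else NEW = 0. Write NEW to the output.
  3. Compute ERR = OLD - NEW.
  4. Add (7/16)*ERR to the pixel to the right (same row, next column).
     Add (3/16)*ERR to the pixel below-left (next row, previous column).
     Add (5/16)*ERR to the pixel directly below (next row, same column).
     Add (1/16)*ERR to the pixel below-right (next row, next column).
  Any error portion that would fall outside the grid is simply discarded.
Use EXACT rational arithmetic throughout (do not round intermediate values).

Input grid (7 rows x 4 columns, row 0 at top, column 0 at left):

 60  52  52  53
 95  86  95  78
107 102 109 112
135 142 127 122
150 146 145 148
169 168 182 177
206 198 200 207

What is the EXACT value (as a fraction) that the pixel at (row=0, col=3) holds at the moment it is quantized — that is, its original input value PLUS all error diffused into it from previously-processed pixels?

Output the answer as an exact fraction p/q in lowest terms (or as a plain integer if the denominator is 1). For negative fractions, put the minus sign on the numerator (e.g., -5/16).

Answer: 92905/1024

Derivation:
(0,0): OLD=60 → NEW=0, ERR=60
(0,1): OLD=313/4 → NEW=0, ERR=313/4
(0,2): OLD=5519/64 → NEW=0, ERR=5519/64
(0,3): OLD=92905/1024 → NEW=0, ERR=92905/1024
Target (0,3): original=53, with diffused error = 92905/1024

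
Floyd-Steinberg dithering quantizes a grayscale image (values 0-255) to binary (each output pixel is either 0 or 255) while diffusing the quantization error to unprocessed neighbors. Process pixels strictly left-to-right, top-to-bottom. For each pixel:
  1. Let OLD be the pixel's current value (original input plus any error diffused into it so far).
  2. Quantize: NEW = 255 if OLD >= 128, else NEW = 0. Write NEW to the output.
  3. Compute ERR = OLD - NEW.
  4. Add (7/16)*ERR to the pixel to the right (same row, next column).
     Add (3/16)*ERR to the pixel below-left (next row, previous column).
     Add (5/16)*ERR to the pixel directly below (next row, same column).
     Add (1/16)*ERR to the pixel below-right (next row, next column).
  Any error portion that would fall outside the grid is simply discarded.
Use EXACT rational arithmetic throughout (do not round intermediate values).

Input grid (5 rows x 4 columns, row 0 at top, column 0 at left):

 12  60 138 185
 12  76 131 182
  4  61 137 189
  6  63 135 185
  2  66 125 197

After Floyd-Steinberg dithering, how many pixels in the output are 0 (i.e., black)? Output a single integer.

(0,0): OLD=12 → NEW=0, ERR=12
(0,1): OLD=261/4 → NEW=0, ERR=261/4
(0,2): OLD=10659/64 → NEW=255, ERR=-5661/64
(0,3): OLD=149813/1024 → NEW=255, ERR=-111307/1024
(1,0): OLD=1791/64 → NEW=0, ERR=1791/64
(1,1): OLD=47513/512 → NEW=0, ERR=47513/512
(1,2): OLD=2091501/16384 → NEW=0, ERR=2091501/16384
(1,3): OLD=51996939/262144 → NEW=255, ERR=-14849781/262144
(2,0): OLD=246947/8192 → NEW=0, ERR=246947/8192
(2,1): OLD=33783121/262144 → NEW=255, ERR=-33063599/262144
(2,2): OLD=61283981/524288 → NEW=0, ERR=61283981/524288
(2,3): OLD=1932865001/8388608 → NEW=255, ERR=-206230039/8388608
(3,0): OLD=-34513453/4194304 → NEW=0, ERR=-34513453/4194304
(3,1): OLD=2938428749/67108864 → NEW=0, ERR=2938428749/67108864
(3,2): OLD=191332093043/1073741824 → NEW=255, ERR=-82472072077/1073741824
(3,3): OLD=2594493662629/17179869184 → NEW=255, ERR=-1786372979291/17179869184
(4,0): OLD=8201693655/1073741824 → NEW=0, ERR=8201693655/1073741824
(4,1): OLD=585052930725/8589934592 → NEW=0, ERR=585052930725/8589934592
(4,2): OLD=31345832453861/274877906944 → NEW=0, ERR=31345832453861/274877906944
(4,3): OLD=921813301069523/4398046511104 → NEW=255, ERR=-199688559261997/4398046511104
Output grid:
  Row 0: ..##  (2 black, running=2)
  Row 1: ...#  (3 black, running=5)
  Row 2: .#.#  (2 black, running=7)
  Row 3: ..##  (2 black, running=9)
  Row 4: ...#  (3 black, running=12)

Answer: 12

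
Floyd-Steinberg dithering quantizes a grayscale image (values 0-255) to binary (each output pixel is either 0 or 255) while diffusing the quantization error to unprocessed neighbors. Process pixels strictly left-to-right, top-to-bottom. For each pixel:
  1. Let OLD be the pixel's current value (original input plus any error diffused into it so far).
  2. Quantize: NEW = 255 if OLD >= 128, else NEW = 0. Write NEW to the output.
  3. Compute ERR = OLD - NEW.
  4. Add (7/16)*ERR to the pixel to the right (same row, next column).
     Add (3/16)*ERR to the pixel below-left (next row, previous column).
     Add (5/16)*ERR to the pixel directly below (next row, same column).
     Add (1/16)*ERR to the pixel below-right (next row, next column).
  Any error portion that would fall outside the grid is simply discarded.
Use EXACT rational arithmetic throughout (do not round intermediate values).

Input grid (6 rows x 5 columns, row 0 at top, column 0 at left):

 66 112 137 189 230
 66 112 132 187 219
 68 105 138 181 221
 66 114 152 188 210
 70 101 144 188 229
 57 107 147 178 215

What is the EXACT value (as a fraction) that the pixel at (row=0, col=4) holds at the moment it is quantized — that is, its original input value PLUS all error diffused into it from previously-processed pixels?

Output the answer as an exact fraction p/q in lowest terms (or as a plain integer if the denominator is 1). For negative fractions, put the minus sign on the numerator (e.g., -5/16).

Answer: 7136569/32768

Derivation:
(0,0): OLD=66 → NEW=0, ERR=66
(0,1): OLD=1127/8 → NEW=255, ERR=-913/8
(0,2): OLD=11145/128 → NEW=0, ERR=11145/128
(0,3): OLD=465087/2048 → NEW=255, ERR=-57153/2048
(0,4): OLD=7136569/32768 → NEW=255, ERR=-1219271/32768
Target (0,4): original=230, with diffused error = 7136569/32768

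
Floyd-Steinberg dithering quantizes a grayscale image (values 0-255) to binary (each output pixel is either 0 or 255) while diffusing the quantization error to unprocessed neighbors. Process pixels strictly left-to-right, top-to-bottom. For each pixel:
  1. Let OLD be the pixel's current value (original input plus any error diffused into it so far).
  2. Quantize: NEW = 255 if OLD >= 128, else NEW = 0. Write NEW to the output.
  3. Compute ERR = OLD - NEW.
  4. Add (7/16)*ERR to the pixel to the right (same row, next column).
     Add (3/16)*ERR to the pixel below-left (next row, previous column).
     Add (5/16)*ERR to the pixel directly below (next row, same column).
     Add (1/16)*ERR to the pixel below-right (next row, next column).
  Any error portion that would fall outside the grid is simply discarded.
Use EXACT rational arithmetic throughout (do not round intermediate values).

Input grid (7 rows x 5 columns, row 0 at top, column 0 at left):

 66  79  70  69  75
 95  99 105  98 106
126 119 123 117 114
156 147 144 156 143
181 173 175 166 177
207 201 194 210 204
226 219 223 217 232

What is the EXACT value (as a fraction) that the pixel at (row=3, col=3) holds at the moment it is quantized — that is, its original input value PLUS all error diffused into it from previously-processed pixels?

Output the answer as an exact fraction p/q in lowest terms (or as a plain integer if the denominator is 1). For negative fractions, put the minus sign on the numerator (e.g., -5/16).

(0,0): OLD=66 → NEW=0, ERR=66
(0,1): OLD=863/8 → NEW=0, ERR=863/8
(0,2): OLD=15001/128 → NEW=0, ERR=15001/128
(0,3): OLD=246319/2048 → NEW=0, ERR=246319/2048
(0,4): OLD=4181833/32768 → NEW=0, ERR=4181833/32768
(1,0): OLD=17389/128 → NEW=255, ERR=-15251/128
(1,1): OLD=109243/1024 → NEW=0, ERR=109243/1024
(1,2): OLD=7130007/32768 → NEW=255, ERR=-1225833/32768
(1,3): OLD=19722667/131072 → NEW=255, ERR=-13700693/131072
(1,4): OLD=225794337/2097152 → NEW=0, ERR=225794337/2097152
(2,0): OLD=1782073/16384 → NEW=0, ERR=1782073/16384
(2,1): OLD=97236419/524288 → NEW=255, ERR=-36457021/524288
(2,2): OLD=570057097/8388608 → NEW=0, ERR=570057097/8388608
(2,3): OLD=17705370891/134217728 → NEW=255, ERR=-16520149749/134217728
(2,4): OLD=187396765837/2147483648 → NEW=0, ERR=187396765837/2147483648
(3,0): OLD=1484383465/8388608 → NEW=255, ERR=-654711575/8388608
(3,1): OLD=7426527989/67108864 → NEW=0, ERR=7426527989/67108864
(3,2): OLD=399920158295/2147483648 → NEW=255, ERR=-147688171945/2147483648
(3,3): OLD=464101864527/4294967296 → NEW=0, ERR=464101864527/4294967296
Target (3,3): original=156, with diffused error = 464101864527/4294967296

Answer: 464101864527/4294967296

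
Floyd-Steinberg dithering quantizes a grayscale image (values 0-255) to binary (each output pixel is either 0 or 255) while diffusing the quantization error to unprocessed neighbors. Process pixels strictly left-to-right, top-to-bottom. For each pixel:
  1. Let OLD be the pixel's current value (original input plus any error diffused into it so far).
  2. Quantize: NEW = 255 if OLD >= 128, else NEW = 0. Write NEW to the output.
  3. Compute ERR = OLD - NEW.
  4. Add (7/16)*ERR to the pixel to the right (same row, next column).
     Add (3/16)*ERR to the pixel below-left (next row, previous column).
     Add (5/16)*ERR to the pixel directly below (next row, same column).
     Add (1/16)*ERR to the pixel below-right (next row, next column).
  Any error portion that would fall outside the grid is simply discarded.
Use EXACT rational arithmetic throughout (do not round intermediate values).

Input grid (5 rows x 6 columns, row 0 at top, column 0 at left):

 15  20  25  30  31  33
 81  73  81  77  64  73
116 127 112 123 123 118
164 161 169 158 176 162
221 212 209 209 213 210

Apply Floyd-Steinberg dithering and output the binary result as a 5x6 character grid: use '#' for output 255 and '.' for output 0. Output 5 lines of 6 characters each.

Answer: ......
.#..#.
.#.#.#
#.###.
###.##

Derivation:
(0,0): OLD=15 → NEW=0, ERR=15
(0,1): OLD=425/16 → NEW=0, ERR=425/16
(0,2): OLD=9375/256 → NEW=0, ERR=9375/256
(0,3): OLD=188505/4096 → NEW=0, ERR=188505/4096
(0,4): OLD=3351151/65536 → NEW=0, ERR=3351151/65536
(0,5): OLD=58061065/1048576 → NEW=0, ERR=58061065/1048576
(1,0): OLD=23211/256 → NEW=0, ERR=23211/256
(1,1): OLD=263725/2048 → NEW=255, ERR=-258515/2048
(1,2): OLD=3113521/65536 → NEW=0, ERR=3113521/65536
(1,3): OLD=32517213/262144 → NEW=0, ERR=32517213/262144
(1,4): OLD=2474756343/16777216 → NEW=255, ERR=-1803433737/16777216
(1,5): OLD=12474531985/268435456 → NEW=0, ERR=12474531985/268435456
(2,0): OLD=3953983/32768 → NEW=0, ERR=3953983/32768
(2,1): OLD=162445093/1048576 → NEW=255, ERR=-104941787/1048576
(2,2): OLD=1651384239/16777216 → NEW=0, ERR=1651384239/16777216
(2,3): OLD=25184759543/134217728 → NEW=255, ERR=-9040761097/134217728
(2,4): OLD=328156845157/4294967296 → NEW=0, ERR=328156845157/4294967296
(2,5): OLD=10942279693075/68719476736 → NEW=255, ERR=-6581186874605/68719476736
(3,0): OLD=3069275343/16777216 → NEW=255, ERR=-1208914737/16777216
(3,1): OLD=16669477155/134217728 → NEW=0, ERR=16669477155/134217728
(3,2): OLD=252555807065/1073741824 → NEW=255, ERR=-21248358055/1073741824
(3,3): OLD=10223426423883/68719476736 → NEW=255, ERR=-7300040143797/68719476736
(3,4): OLD=72146941394539/549755813888 → NEW=255, ERR=-68040791146901/549755813888
(3,5): OLD=727438132765285/8796093022208 → NEW=0, ERR=727438132765285/8796093022208
(4,0): OLD=476245728193/2147483648 → NEW=255, ERR=-71362602047/2147483648
(4,1): OLD=7836053257421/34359738368 → NEW=255, ERR=-925680026419/34359738368
(4,2): OLD=196673587129687/1099511627776 → NEW=255, ERR=-83701877953193/1099511627776
(4,3): OLD=2076847460577107/17592186044416 → NEW=0, ERR=2076847460577107/17592186044416
(4,4): OLD=66101394199684995/281474976710656 → NEW=255, ERR=-5674724861532285/281474976710656
(4,5): OLD=987586063892310453/4503599627370496 → NEW=255, ERR=-160831841087166027/4503599627370496
Row 0: ......
Row 1: .#..#.
Row 2: .#.#.#
Row 3: #.###.
Row 4: ###.##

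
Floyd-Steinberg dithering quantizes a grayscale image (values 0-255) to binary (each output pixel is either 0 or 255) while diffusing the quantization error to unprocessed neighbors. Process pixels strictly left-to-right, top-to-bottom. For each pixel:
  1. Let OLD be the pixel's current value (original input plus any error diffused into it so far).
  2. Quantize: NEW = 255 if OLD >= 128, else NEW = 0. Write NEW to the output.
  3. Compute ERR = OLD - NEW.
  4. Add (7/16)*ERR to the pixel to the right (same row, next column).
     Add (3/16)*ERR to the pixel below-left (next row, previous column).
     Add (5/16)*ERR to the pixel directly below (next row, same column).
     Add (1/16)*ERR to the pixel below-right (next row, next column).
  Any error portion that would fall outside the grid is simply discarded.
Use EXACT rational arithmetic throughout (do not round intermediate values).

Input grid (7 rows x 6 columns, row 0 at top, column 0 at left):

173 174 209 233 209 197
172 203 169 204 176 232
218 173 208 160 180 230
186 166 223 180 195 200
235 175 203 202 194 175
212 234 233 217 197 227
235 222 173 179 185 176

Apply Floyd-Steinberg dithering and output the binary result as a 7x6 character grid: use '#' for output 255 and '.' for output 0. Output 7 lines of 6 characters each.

(0,0): OLD=173 → NEW=255, ERR=-82
(0,1): OLD=1105/8 → NEW=255, ERR=-935/8
(0,2): OLD=20207/128 → NEW=255, ERR=-12433/128
(0,3): OLD=390153/2048 → NEW=255, ERR=-132087/2048
(0,4): OLD=5923903/32768 → NEW=255, ERR=-2431937/32768
(0,5): OLD=86261177/524288 → NEW=255, ERR=-47432263/524288
(1,0): OLD=15931/128 → NEW=0, ERR=15931/128
(1,1): OLD=202333/1024 → NEW=255, ERR=-58787/1024
(1,2): OLD=3084513/32768 → NEW=0, ERR=3084513/32768
(1,3): OLD=26875181/131072 → NEW=255, ERR=-6548179/131072
(1,4): OLD=922379975/8388608 → NEW=0, ERR=922379975/8388608
(1,5): OLD=33178015809/134217728 → NEW=255, ERR=-1047504831/134217728
(2,0): OLD=4032591/16384 → NEW=255, ERR=-145329/16384
(2,1): OLD=92593173/524288 → NEW=255, ERR=-41100267/524288
(2,2): OLD=1595212543/8388608 → NEW=255, ERR=-543882497/8388608
(2,3): OLD=9564508487/67108864 → NEW=255, ERR=-7548251833/67108864
(2,4): OLD=344814079189/2147483648 → NEW=255, ERR=-202794251051/2147483648
(2,5): OLD=6635508954403/34359738368 → NEW=255, ERR=-2126224329437/34359738368
(3,0): OLD=1413727647/8388608 → NEW=255, ERR=-725367393/8388608
(3,1): OLD=6104246899/67108864 → NEW=0, ERR=6104246899/67108864
(3,2): OLD=116256632745/536870912 → NEW=255, ERR=-20645449815/536870912
(3,3): OLD=3651343345755/34359738368 → NEW=0, ERR=3651343345755/34359738368
(3,4): OLD=53147434558779/274877906944 → NEW=255, ERR=-16946431711941/274877906944
(3,5): OLD=649977642925205/4398046511104 → NEW=255, ERR=-471524217406315/4398046511104
(4,0): OLD=241627373617/1073741824 → NEW=255, ERR=-32176791503/1073741824
(4,1): OLD=3052859593405/17179869184 → NEW=255, ERR=-1328007048515/17179869184
(4,2): OLD=100481192048807/549755813888 → NEW=255, ERR=-39706540492633/549755813888
(4,3): OLD=1668152943815779/8796093022208 → NEW=255, ERR=-574850776847261/8796093022208
(4,4): OLD=18673286821167635/140737488355328 → NEW=255, ERR=-17214772709441005/140737488355328
(4,5): OLD=189441110607307173/2251799813685248 → NEW=0, ERR=189441110607307173/2251799813685248
(5,0): OLD=51715951806343/274877906944 → NEW=255, ERR=-18377914464377/274877906944
(5,1): OLD=1452919698205559/8796093022208 → NEW=255, ERR=-790084022457481/8796093022208
(5,2): OLD=10840115725398477/70368744177664 → NEW=255, ERR=-7103914039905843/70368744177664
(5,3): OLD=281388508368799071/2251799813685248 → NEW=0, ERR=281388508368799071/2251799813685248
(5,4): OLD=1013921535938904687/4503599627370496 → NEW=255, ERR=-134496369040571793/4503599627370496
(5,5): OLD=16759137642696598491/72057594037927936 → NEW=255, ERR=-1615548836975025189/72057594037927936
(6,0): OLD=27762591381829317/140737488355328 → NEW=255, ERR=-8125468148779323/140737488355328
(6,1): OLD=327781583354875233/2251799813685248 → NEW=255, ERR=-246427369134863007/2251799813685248
(6,2): OLD=1003317017327268153/9007199254740992 → NEW=0, ERR=1003317017327268153/9007199254740992
(6,3): OLD=36731328742893680917/144115188075855872 → NEW=255, ERR=-18044216449566443/144115188075855872
(6,4): OLD=413250799656647918549/2305843009213693952 → NEW=255, ERR=-174739167692844039211/2305843009213693952
(6,5): OLD=4942729785231077106099/36893488147419103232 → NEW=255, ERR=-4465109692360794218061/36893488147419103232
Row 0: ######
Row 1: .#.#.#
Row 2: ######
Row 3: #.#.##
Row 4: #####.
Row 5: ###.##
Row 6: ##.###

Answer: ######
.#.#.#
######
#.#.##
#####.
###.##
##.###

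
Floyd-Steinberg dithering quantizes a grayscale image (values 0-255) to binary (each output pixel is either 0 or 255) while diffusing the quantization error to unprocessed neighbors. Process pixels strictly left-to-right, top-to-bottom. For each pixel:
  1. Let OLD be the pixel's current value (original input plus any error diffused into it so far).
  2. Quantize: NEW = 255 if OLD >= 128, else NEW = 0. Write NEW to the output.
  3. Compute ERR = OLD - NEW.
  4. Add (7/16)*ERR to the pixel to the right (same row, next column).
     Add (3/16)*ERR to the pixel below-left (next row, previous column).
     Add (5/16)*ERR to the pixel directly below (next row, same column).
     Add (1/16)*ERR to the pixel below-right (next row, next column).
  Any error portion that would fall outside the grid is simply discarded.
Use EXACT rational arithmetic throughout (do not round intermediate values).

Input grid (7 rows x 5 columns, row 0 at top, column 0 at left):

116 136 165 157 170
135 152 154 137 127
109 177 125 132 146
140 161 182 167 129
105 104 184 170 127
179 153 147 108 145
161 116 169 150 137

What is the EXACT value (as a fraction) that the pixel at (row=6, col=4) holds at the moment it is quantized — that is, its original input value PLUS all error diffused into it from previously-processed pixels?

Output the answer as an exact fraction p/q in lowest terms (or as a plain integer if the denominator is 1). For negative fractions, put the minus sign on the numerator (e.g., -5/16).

Answer: 390172403086389195109/4611686018427387904

Derivation:
(0,0): OLD=116 → NEW=0, ERR=116
(0,1): OLD=747/4 → NEW=255, ERR=-273/4
(0,2): OLD=8649/64 → NEW=255, ERR=-7671/64
(0,3): OLD=107071/1024 → NEW=0, ERR=107071/1024
(0,4): OLD=3534777/16384 → NEW=255, ERR=-643143/16384
(1,0): OLD=10141/64 → NEW=255, ERR=-6179/64
(1,1): OLD=37483/512 → NEW=0, ERR=37483/512
(1,2): OLD=2685543/16384 → NEW=255, ERR=-1492377/16384
(1,3): OLD=7534891/65536 → NEW=0, ERR=7534891/65536
(1,4): OLD=179903073/1048576 → NEW=255, ERR=-87483807/1048576
(2,0): OLD=758217/8192 → NEW=0, ERR=758217/8192
(2,1): OLD=56952851/262144 → NEW=255, ERR=-9893869/262144
(2,2): OLD=445250745/4194304 → NEW=0, ERR=445250745/4194304
(2,3): OLD=12954436187/67108864 → NEW=255, ERR=-4158324133/67108864
(2,4): OLD=107378947517/1073741824 → NEW=0, ERR=107378947517/1073741824
(3,0): OLD=678835673/4194304 → NEW=255, ERR=-390711847/4194304
(3,1): OLD=4500996997/33554432 → NEW=255, ERR=-4055383163/33554432
(3,2): OLD=159257904423/1073741824 → NEW=255, ERR=-114546260697/1073741824
(3,3): OLD=271333678935/2147483648 → NEW=0, ERR=271333678935/2147483648
(3,4): OLD=7272465104931/34359738368 → NEW=255, ERR=-1489268178909/34359738368
(4,0): OLD=28576822391/536870912 → NEW=0, ERR=28576822391/536870912
(4,1): OLD=1094259587607/17179869184 → NEW=0, ERR=1094259587607/17179869184
(4,2): OLD=53509303250169/274877906944 → NEW=255, ERR=-16584563020551/274877906944
(4,3): OLD=740163241229975/4398046511104 → NEW=255, ERR=-381338619101545/4398046511104
(4,4): OLD=5870019916809633/70368744177664 → NEW=0, ERR=5870019916809633/70368744177664
(5,0): OLD=57058215688357/274877906944 → NEW=255, ERR=-13035650582363/274877906944
(5,1): OLD=317034986566735/2199023255552 → NEW=255, ERR=-243715943599025/2199023255552
(5,2): OLD=4741531739208935/70368744177664 → NEW=0, ERR=4741531739208935/70368744177664
(5,3): OLD=34411308550627545/281474976710656 → NEW=0, ERR=34411308550627545/281474976710656
(5,4): OLD=986895832536808515/4503599627370496 → NEW=255, ERR=-161522072442667965/4503599627370496
(6,0): OLD=4412110052210357/35184372088832 → NEW=0, ERR=4412110052210357/35184372088832
(6,1): OLD=164266847617387259/1125899906842624 → NEW=255, ERR=-122837628627481861/1125899906842624
(6,2): OLD=2852045626331626809/18014398509481984 → NEW=255, ERR=-1741625993586279111/18014398509481984
(6,3): OLD=41330360459779094003/288230376151711744 → NEW=255, ERR=-32168385458907400717/288230376151711744
(6,4): OLD=390172403086389195109/4611686018427387904 → NEW=0, ERR=390172403086389195109/4611686018427387904
Target (6,4): original=137, with diffused error = 390172403086389195109/4611686018427387904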